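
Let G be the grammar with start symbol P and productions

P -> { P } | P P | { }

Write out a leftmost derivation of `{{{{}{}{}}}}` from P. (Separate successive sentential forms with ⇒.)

P ⇒ {P}   [P -> { P }]
{P} ⇒ {{P}}   [P -> { P }]
{{P}} ⇒ {{{P}}}   [P -> { P }]
{{{P}}} ⇒ {{{PP}}}   [P -> P P]
{{{PP}}} ⇒ {{{PPP}}}   [P -> P P]
{{{PPP}}} ⇒ {{{{}PP}}}   [P -> { }]
{{{{}PP}}} ⇒ {{{{}{}P}}}   [P -> { }]
{{{{}{}P}}} ⇒ {{{{}{}{}}}}   [P -> { }]

P⇒{P}⇒{{P}}⇒{{{P}}}⇒{{{PP}}}⇒{{{PPP}}}⇒{{{{}PP}}}⇒{{{{}{}P}}}⇒{{{{}{}{}}}}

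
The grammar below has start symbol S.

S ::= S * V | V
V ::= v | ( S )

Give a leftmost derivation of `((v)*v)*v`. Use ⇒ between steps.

S ⇒ S*V ⇒ V*V ⇒ (S)*V ⇒ (S*V)*V ⇒ (V*V)*V ⇒ ((S)*V)*V ⇒ ((V)*V)*V ⇒ ((v)*V)*V ⇒ ((v)*v)*V ⇒ ((v)*v)*v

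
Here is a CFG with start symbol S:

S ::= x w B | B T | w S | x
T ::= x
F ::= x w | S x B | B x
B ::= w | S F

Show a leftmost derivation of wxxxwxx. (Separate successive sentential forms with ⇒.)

S ⇒ wS   [S ::= w S]
wS ⇒ wBT   [S ::= B T]
wBT ⇒ wSFT   [B ::= S F]
wSFT ⇒ wxFT   [S ::= x]
wxFT ⇒ wxBxT   [F ::= B x]
wxBxT ⇒ wxSFxT   [B ::= S F]
wxSFxT ⇒ wxxFxT   [S ::= x]
wxxFxT ⇒ wxxxwxT   [F ::= x w]
wxxxwxT ⇒ wxxxwxx   [T ::= x]

S ⇒ wS ⇒ wBT ⇒ wSFT ⇒ wxFT ⇒ wxBxT ⇒ wxSFxT ⇒ wxxFxT ⇒ wxxxwxT ⇒ wxxxwxx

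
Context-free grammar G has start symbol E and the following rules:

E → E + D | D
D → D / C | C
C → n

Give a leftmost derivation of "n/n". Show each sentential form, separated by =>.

E => D => D/C => C/C => n/C => n/n

E => D   [E → D]
D => D/C   [D → D / C]
D/C => C/C   [D → C]
C/C => n/C   [C → n]
n/C => n/n   [C → n]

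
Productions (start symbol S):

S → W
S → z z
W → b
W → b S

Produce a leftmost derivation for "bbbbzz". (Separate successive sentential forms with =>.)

S => W => bS => bW => bbS => bbW => bbbS => bbbW => bbbbS => bbbbzz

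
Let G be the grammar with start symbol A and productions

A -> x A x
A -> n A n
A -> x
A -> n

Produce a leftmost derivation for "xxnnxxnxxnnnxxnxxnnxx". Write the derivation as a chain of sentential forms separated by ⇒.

A ⇒ xAx   [A -> x A x]
xAx ⇒ xxAxx   [A -> x A x]
xxAxx ⇒ xxnAnxx   [A -> n A n]
xxnAnxx ⇒ xxnnAnnxx   [A -> n A n]
xxnnAnnxx ⇒ xxnnxAxnnxx   [A -> x A x]
xxnnxAxnnxx ⇒ xxnnxxAxxnnxx   [A -> x A x]
xxnnxxAxxnnxx ⇒ xxnnxxnAnxxnnxx   [A -> n A n]
xxnnxxnAnxxnnxx ⇒ xxnnxxnxAxnxxnnxx   [A -> x A x]
xxnnxxnxAxnxxnnxx ⇒ xxnnxxnxxAxxnxxnnxx   [A -> x A x]
xxnnxxnxxAxxnxxnnxx ⇒ xxnnxxnxxnAnxxnxxnnxx   [A -> n A n]
xxnnxxnxxnAnxxnxxnnxx ⇒ xxnnxxnxxnnnxxnxxnnxx   [A -> n]

A ⇒ xAx ⇒ xxAxx ⇒ xxnAnxx ⇒ xxnnAnnxx ⇒ xxnnxAxnnxx ⇒ xxnnxxAxxnnxx ⇒ xxnnxxnAnxxnnxx ⇒ xxnnxxnxAxnxxnnxx ⇒ xxnnxxnxxAxxnxxnnxx ⇒ xxnnxxnxxnAnxxnxxnnxx ⇒ xxnnxxnxxnnnxxnxxnnxx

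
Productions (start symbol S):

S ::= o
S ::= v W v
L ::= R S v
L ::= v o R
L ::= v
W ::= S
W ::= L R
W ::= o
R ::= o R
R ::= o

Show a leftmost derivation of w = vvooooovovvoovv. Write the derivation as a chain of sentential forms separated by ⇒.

S ⇒ vWv ⇒ vSv ⇒ vvWvv ⇒ vvLRvv ⇒ vvRSvRvv ⇒ vvoRSvRvv ⇒ vvooRSvRvv ⇒ vvoooRSvRvv ⇒ vvooooRSvRvv ⇒ vvoooooSvRvv ⇒ vvooooovWvvRvv ⇒ vvooooovovvRvv ⇒ vvooooovovvoRvv ⇒ vvooooovovvoovv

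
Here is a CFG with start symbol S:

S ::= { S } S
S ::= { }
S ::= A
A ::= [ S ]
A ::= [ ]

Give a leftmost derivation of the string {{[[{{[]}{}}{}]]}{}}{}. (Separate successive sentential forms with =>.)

S => {S}S => {{S}S}S => {{A}S}S => {{[S]}S}S => {{[A]}S}S => {{[[S]]}S}S => {{[[{S}S]]}S}S => {{[[{{S}S}S]]}S}S => {{[[{{A}S}S]]}S}S => {{[[{{[]}S}S]]}S}S => {{[[{{[]}{}}S]]}S}S => {{[[{{[]}{}}{}]]}S}S => {{[[{{[]}{}}{}]]}{}}S => {{[[{{[]}{}}{}]]}{}}{}

S => {S}S   [S ::= { S } S]
{S}S => {{S}S}S   [S ::= { S } S]
{{S}S}S => {{A}S}S   [S ::= A]
{{A}S}S => {{[S]}S}S   [A ::= [ S ]]
{{[S]}S}S => {{[A]}S}S   [S ::= A]
{{[A]}S}S => {{[[S]]}S}S   [A ::= [ S ]]
{{[[S]]}S}S => {{[[{S}S]]}S}S   [S ::= { S } S]
{{[[{S}S]]}S}S => {{[[{{S}S}S]]}S}S   [S ::= { S } S]
{{[[{{S}S}S]]}S}S => {{[[{{A}S}S]]}S}S   [S ::= A]
{{[[{{A}S}S]]}S}S => {{[[{{[]}S}S]]}S}S   [A ::= [ ]]
{{[[{{[]}S}S]]}S}S => {{[[{{[]}{}}S]]}S}S   [S ::= { }]
{{[[{{[]}{}}S]]}S}S => {{[[{{[]}{}}{}]]}S}S   [S ::= { }]
{{[[{{[]}{}}{}]]}S}S => {{[[{{[]}{}}{}]]}{}}S   [S ::= { }]
{{[[{{[]}{}}{}]]}{}}S => {{[[{{[]}{}}{}]]}{}}{}   [S ::= { }]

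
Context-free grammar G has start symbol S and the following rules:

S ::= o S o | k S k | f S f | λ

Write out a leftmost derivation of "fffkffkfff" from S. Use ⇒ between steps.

S⇒fSf⇒ffSff⇒fffSfff⇒fffkSkfff⇒fffkfSfkfff⇒fffkffkfff

S ⇒ fSf   [S ::= f S f]
fSf ⇒ ffSff   [S ::= f S f]
ffSff ⇒ fffSfff   [S ::= f S f]
fffSfff ⇒ fffkSkfff   [S ::= k S k]
fffkSkfff ⇒ fffkfSfkfff   [S ::= f S f]
fffkfSfkfff ⇒ fffkffkfff   [S ::= λ]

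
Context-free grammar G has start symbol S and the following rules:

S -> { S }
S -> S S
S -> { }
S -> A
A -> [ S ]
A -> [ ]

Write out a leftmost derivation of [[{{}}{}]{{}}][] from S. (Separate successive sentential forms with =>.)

S => SS => AS => [S]S => [SS]S => [AS]S => [[S]S]S => [[SS]S]S => [[{S}S]S]S => [[{{}}S]S]S => [[{{}}{}]S]S => [[{{}}{}]{S}]S => [[{{}}{}]{{}}]S => [[{{}}{}]{{}}]A => [[{{}}{}]{{}}][]

S => SS   [S -> S S]
SS => AS   [S -> A]
AS => [S]S   [A -> [ S ]]
[S]S => [SS]S   [S -> S S]
[SS]S => [AS]S   [S -> A]
[AS]S => [[S]S]S   [A -> [ S ]]
[[S]S]S => [[SS]S]S   [S -> S S]
[[SS]S]S => [[{S}S]S]S   [S -> { S }]
[[{S}S]S]S => [[{{}}S]S]S   [S -> { }]
[[{{}}S]S]S => [[{{}}{}]S]S   [S -> { }]
[[{{}}{}]S]S => [[{{}}{}]{S}]S   [S -> { S }]
[[{{}}{}]{S}]S => [[{{}}{}]{{}}]S   [S -> { }]
[[{{}}{}]{{}}]S => [[{{}}{}]{{}}]A   [S -> A]
[[{{}}{}]{{}}]A => [[{{}}{}]{{}}][]   [A -> [ ]]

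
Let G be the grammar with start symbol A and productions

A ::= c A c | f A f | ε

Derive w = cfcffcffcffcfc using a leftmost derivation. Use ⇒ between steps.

A ⇒ cAc ⇒ cfAfc ⇒ cfcAcfc ⇒ cfcfAfcfc ⇒ cfcffAffcfc ⇒ cfcffcAcffcfc ⇒ cfcffcfAfcffcfc ⇒ cfcffcffcffcfc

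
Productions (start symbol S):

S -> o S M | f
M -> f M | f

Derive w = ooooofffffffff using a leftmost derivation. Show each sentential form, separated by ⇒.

S ⇒ oSM   [S -> o S M]
oSM ⇒ ooSMM   [S -> o S M]
ooSMM ⇒ oooSMMM   [S -> o S M]
oooSMMM ⇒ ooooSMMMM   [S -> o S M]
ooooSMMMM ⇒ oooooSMMMMM   [S -> o S M]
oooooSMMMMM ⇒ ooooofMMMMM   [S -> f]
ooooofMMMMM ⇒ oooooffMMMM   [M -> f]
oooooffMMMM ⇒ ooooofffMMM   [M -> f]
ooooofffMMM ⇒ oooooffffMMM   [M -> f M]
oooooffffMMM ⇒ ooooofffffMM   [M -> f]
ooooofffffMM ⇒ oooooffffffMM   [M -> f M]
oooooffffffMM ⇒ ooooofffffffMM   [M -> f M]
ooooofffffffMM ⇒ oooooffffffffM   [M -> f]
oooooffffffffM ⇒ ooooofffffffff   [M -> f]

S ⇒ oSM ⇒ ooSMM ⇒ oooSMMM ⇒ ooooSMMMM ⇒ oooooSMMMMM ⇒ ooooofMMMMM ⇒ oooooffMMMM ⇒ ooooofffMMM ⇒ oooooffffMMM ⇒ ooooofffffMM ⇒ oooooffffffMM ⇒ ooooofffffffMM ⇒ oooooffffffffM ⇒ ooooofffffffff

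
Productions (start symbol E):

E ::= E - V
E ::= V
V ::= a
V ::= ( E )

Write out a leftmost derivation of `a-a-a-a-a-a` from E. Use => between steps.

E => E-V   [E ::= E - V]
E-V => E-V-V   [E ::= E - V]
E-V-V => E-V-V-V   [E ::= E - V]
E-V-V-V => E-V-V-V-V   [E ::= E - V]
E-V-V-V-V => E-V-V-V-V-V   [E ::= E - V]
E-V-V-V-V-V => V-V-V-V-V-V   [E ::= V]
V-V-V-V-V-V => a-V-V-V-V-V   [V ::= a]
a-V-V-V-V-V => a-a-V-V-V-V   [V ::= a]
a-a-V-V-V-V => a-a-a-V-V-V   [V ::= a]
a-a-a-V-V-V => a-a-a-a-V-V   [V ::= a]
a-a-a-a-V-V => a-a-a-a-a-V   [V ::= a]
a-a-a-a-a-V => a-a-a-a-a-a   [V ::= a]

E => E-V => E-V-V => E-V-V-V => E-V-V-V-V => E-V-V-V-V-V => V-V-V-V-V-V => a-V-V-V-V-V => a-a-V-V-V-V => a-a-a-V-V-V => a-a-a-a-V-V => a-a-a-a-a-V => a-a-a-a-a-a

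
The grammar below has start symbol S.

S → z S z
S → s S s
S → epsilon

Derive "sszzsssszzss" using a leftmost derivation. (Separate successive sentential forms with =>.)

S => sSs   [S → s S s]
sSs => ssSss   [S → s S s]
ssSss => sszSzss   [S → z S z]
sszSzss => sszzSzzss   [S → z S z]
sszzSzzss => sszzsSszzss   [S → s S s]
sszzsSszzss => sszzssSsszzss   [S → s S s]
sszzssSsszzss => sszzsssszzss   [S → epsilon]

S => sSs => ssSss => sszSzss => sszzSzzss => sszzsSszzss => sszzssSsszzss => sszzsssszzss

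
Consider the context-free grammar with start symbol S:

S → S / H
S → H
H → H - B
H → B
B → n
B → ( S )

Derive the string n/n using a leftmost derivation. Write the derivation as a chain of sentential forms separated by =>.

S => S/H   [S → S / H]
S/H => H/H   [S → H]
H/H => B/H   [H → B]
B/H => n/H   [B → n]
n/H => n/B   [H → B]
n/B => n/n   [B → n]

S => S/H => H/H => B/H => n/H => n/B => n/n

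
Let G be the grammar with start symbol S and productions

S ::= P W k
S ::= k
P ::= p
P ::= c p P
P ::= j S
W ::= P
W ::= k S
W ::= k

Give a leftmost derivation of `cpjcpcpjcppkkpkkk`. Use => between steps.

S=>PWk=>cpPWk=>cpjSWk=>cpjPWkWk=>cpjcpPWkWk=>cpjcpcpPWkWk=>cpjcpcpjSWkWk=>cpjcpcpjPWkWkWk=>cpjcpcpjcpPWkWkWk=>cpjcpcpjcppWkWkWk=>cpjcpcpjcppkkWkWk=>cpjcpcpjcppkkPkWk=>cpjcpcpjcppkkpkWk=>cpjcpcpjcppkkpkkk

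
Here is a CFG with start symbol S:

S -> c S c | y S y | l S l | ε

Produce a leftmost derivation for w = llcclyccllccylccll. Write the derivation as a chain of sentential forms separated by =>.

S => lSl   [S -> l S l]
lSl => llSll   [S -> l S l]
llSll => llcScll   [S -> c S c]
llcScll => llccSccll   [S -> c S c]
llccSccll => llcclSlccll   [S -> l S l]
llcclSlccll => llcclySylccll   [S -> y S y]
llcclySylccll => llcclycScylccll   [S -> c S c]
llcclycScylccll => llcclyccSccylccll   [S -> c S c]
llcclyccSccylccll => llcclycclSlccylccll   [S -> l S l]
llcclycclSlccylccll => llcclyccllccylccll   [S -> ε]

S=>lSl=>llSll=>llcScll=>llccSccll=>llcclSlccll=>llcclySylccll=>llcclycScylccll=>llcclyccSccylccll=>llcclycclSlccylccll=>llcclyccllccylccll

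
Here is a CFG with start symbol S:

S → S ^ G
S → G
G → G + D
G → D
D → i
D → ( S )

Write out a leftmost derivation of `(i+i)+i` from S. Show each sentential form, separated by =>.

S=>G=>G+D=>D+D=>(S)+D=>(G)+D=>(G+D)+D=>(D+D)+D=>(i+D)+D=>(i+i)+D=>(i+i)+i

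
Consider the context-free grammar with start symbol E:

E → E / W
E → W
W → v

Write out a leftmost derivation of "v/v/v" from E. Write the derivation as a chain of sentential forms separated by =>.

E=>E/W=>E/W/W=>W/W/W=>v/W/W=>v/v/W=>v/v/v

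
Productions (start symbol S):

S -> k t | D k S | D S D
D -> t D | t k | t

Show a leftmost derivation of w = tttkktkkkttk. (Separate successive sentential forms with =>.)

S=>DSD=>tSD=>tDkSD=>ttDkSD=>tttkkSD=>tttkkDkSD=>tttkktkkSD=>tttkktkkktD=>tttkktkkkttk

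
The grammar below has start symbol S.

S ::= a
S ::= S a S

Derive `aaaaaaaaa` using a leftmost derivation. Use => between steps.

S=>SaS=>SaSaS=>aaSaS=>aaSaSaS=>aaSaSaSaS=>aaaaSaSaS=>aaaaaaSaS=>aaaaaaaaS=>aaaaaaaaa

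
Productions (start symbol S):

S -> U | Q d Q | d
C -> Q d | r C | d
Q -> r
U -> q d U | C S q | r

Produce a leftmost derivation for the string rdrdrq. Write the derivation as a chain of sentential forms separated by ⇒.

S ⇒ U ⇒ CSq ⇒ QdSq ⇒ rdSq ⇒ rdQdQq ⇒ rdrdQq ⇒ rdrdrq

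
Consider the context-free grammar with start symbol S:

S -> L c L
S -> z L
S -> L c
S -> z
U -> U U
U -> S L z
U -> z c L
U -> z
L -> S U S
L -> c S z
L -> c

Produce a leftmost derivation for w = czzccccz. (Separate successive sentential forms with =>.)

S => LcL   [S -> L c L]
LcL => cSzcL   [L -> c S z]
cSzcL => czzcL   [S -> z]
czzcL => czzccSz   [L -> c S z]
czzccSz => czzccLcz   [S -> L c]
czzccLcz => czzccccz   [L -> c]

S=>LcL=>cSzcL=>czzcL=>czzccSz=>czzccLcz=>czzccccz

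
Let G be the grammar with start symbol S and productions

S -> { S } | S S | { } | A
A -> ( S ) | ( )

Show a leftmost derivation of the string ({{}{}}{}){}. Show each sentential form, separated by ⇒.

S ⇒ SS ⇒ AS ⇒ (S)S ⇒ (SS)S ⇒ ({S}S)S ⇒ ({SS}S)S ⇒ ({{}S}S)S ⇒ ({{}{}}S)S ⇒ ({{}{}}{})S ⇒ ({{}{}}{}){}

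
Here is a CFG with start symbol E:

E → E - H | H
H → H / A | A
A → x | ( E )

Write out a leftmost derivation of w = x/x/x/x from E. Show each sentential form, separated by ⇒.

E ⇒ H   [E → H]
H ⇒ H/A   [H → H / A]
H/A ⇒ H/A/A   [H → H / A]
H/A/A ⇒ H/A/A/A   [H → H / A]
H/A/A/A ⇒ A/A/A/A   [H → A]
A/A/A/A ⇒ x/A/A/A   [A → x]
x/A/A/A ⇒ x/x/A/A   [A → x]
x/x/A/A ⇒ x/x/x/A   [A → x]
x/x/x/A ⇒ x/x/x/x   [A → x]

E ⇒ H ⇒ H/A ⇒ H/A/A ⇒ H/A/A/A ⇒ A/A/A/A ⇒ x/A/A/A ⇒ x/x/A/A ⇒ x/x/x/A ⇒ x/x/x/x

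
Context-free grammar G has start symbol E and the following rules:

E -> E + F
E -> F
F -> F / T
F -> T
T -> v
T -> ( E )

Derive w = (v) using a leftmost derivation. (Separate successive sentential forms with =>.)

E => F => T => (E) => (F) => (T) => (v)

E => F   [E -> F]
F => T   [F -> T]
T => (E)   [T -> ( E )]
(E) => (F)   [E -> F]
(F) => (T)   [F -> T]
(T) => (v)   [T -> v]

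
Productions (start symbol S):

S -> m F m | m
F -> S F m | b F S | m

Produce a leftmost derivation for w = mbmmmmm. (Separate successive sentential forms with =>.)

S => mFm => mbFSm => mbSFmSm => mbmFmSm => mbmmmSm => mbmmmmm

S => mFm   [S -> m F m]
mFm => mbFSm   [F -> b F S]
mbFSm => mbSFmSm   [F -> S F m]
mbSFmSm => mbmFmSm   [S -> m]
mbmFmSm => mbmmmSm   [F -> m]
mbmmmSm => mbmmmmm   [S -> m]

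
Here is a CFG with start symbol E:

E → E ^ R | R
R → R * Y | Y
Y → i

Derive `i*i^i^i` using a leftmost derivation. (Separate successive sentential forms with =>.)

E=>E^R=>E^R^R=>R^R^R=>R*Y^R^R=>Y*Y^R^R=>i*Y^R^R=>i*i^R^R=>i*i^Y^R=>i*i^i^R=>i*i^i^Y=>i*i^i^i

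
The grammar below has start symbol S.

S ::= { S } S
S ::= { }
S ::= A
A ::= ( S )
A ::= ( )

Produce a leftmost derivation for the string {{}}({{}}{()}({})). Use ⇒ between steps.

S ⇒ {S}S   [S ::= { S } S]
{S}S ⇒ {{}}S   [S ::= { }]
{{}}S ⇒ {{}}A   [S ::= A]
{{}}A ⇒ {{}}(S)   [A ::= ( S )]
{{}}(S) ⇒ {{}}({S}S)   [S ::= { S } S]
{{}}({S}S) ⇒ {{}}({{}}S)   [S ::= { }]
{{}}({{}}S) ⇒ {{}}({{}}{S}S)   [S ::= { S } S]
{{}}({{}}{S}S) ⇒ {{}}({{}}{A}S)   [S ::= A]
{{}}({{}}{A}S) ⇒ {{}}({{}}{()}S)   [A ::= ( )]
{{}}({{}}{()}S) ⇒ {{}}({{}}{()}A)   [S ::= A]
{{}}({{}}{()}A) ⇒ {{}}({{}}{()}(S))   [A ::= ( S )]
{{}}({{}}{()}(S)) ⇒ {{}}({{}}{()}({}))   [S ::= { }]

S⇒{S}S⇒{{}}S⇒{{}}A⇒{{}}(S)⇒{{}}({S}S)⇒{{}}({{}}S)⇒{{}}({{}}{S}S)⇒{{}}({{}}{A}S)⇒{{}}({{}}{()}S)⇒{{}}({{}}{()}A)⇒{{}}({{}}{()}(S))⇒{{}}({{}}{()}({}))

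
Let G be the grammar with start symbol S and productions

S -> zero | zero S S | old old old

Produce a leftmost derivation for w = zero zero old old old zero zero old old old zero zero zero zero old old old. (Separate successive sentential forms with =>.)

S => zero S S => zero zero S S S => zero zero old old old S S => zero zero old old old zero S S S => zero zero old old old zero zero S S S S => zero zero old old old zero zero old old old S S S => zero zero old old old zero zero old old old zero S S S S => zero zero old old old zero zero old old old zero zero S S S => zero zero old old old zero zero old old old zero zero zero S S => zero zero old old old zero zero old old old zero zero zero zero S => zero zero old old old zero zero old old old zero zero zero zero old old old

S => zero S S   [S -> zero S S]
zero S S => zero zero S S S   [S -> zero S S]
zero zero S S S => zero zero old old old S S   [S -> old old old]
zero zero old old old S S => zero zero old old old zero S S S   [S -> zero S S]
zero zero old old old zero S S S => zero zero old old old zero zero S S S S   [S -> zero S S]
zero zero old old old zero zero S S S S => zero zero old old old zero zero old old old S S S   [S -> old old old]
zero zero old old old zero zero old old old S S S => zero zero old old old zero zero old old old zero S S S S   [S -> zero S S]
zero zero old old old zero zero old old old zero S S S S => zero zero old old old zero zero old old old zero zero S S S   [S -> zero]
zero zero old old old zero zero old old old zero zero S S S => zero zero old old old zero zero old old old zero zero zero S S   [S -> zero]
zero zero old old old zero zero old old old zero zero zero S S => zero zero old old old zero zero old old old zero zero zero zero S   [S -> zero]
zero zero old old old zero zero old old old zero zero zero zero S => zero zero old old old zero zero old old old zero zero zero zero old old old   [S -> old old old]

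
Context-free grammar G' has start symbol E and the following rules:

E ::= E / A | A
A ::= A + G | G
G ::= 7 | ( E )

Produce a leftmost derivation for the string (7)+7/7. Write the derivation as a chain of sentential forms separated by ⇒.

E ⇒ E/A   [E ::= E / A]
E/A ⇒ A/A   [E ::= A]
A/A ⇒ A+G/A   [A ::= A + G]
A+G/A ⇒ G+G/A   [A ::= G]
G+G/A ⇒ (E)+G/A   [G ::= ( E )]
(E)+G/A ⇒ (A)+G/A   [E ::= A]
(A)+G/A ⇒ (G)+G/A   [A ::= G]
(G)+G/A ⇒ (7)+G/A   [G ::= 7]
(7)+G/A ⇒ (7)+7/A   [G ::= 7]
(7)+7/A ⇒ (7)+7/G   [A ::= G]
(7)+7/G ⇒ (7)+7/7   [G ::= 7]

E ⇒ E/A ⇒ A/A ⇒ A+G/A ⇒ G+G/A ⇒ (E)+G/A ⇒ (A)+G/A ⇒ (G)+G/A ⇒ (7)+G/A ⇒ (7)+7/A ⇒ (7)+7/G ⇒ (7)+7/7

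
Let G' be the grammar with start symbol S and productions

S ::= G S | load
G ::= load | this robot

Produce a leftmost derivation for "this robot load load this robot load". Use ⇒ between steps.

S ⇒ G S ⇒ this robot S ⇒ this robot G S ⇒ this robot load S ⇒ this robot load G S ⇒ this robot load load S ⇒ this robot load load G S ⇒ this robot load load this robot S ⇒ this robot load load this robot load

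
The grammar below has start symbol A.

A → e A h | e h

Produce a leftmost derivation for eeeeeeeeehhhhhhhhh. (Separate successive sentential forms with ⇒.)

A ⇒ eAh ⇒ eeAhh ⇒ eeeAhhh ⇒ eeeeAhhhh ⇒ eeeeeAhhhhh ⇒ eeeeeeAhhhhhh ⇒ eeeeeeeAhhhhhhh ⇒ eeeeeeeeAhhhhhhhh ⇒ eeeeeeeeehhhhhhhhh

A ⇒ eAh   [A → e A h]
eAh ⇒ eeAhh   [A → e A h]
eeAhh ⇒ eeeAhhh   [A → e A h]
eeeAhhh ⇒ eeeeAhhhh   [A → e A h]
eeeeAhhhh ⇒ eeeeeAhhhhh   [A → e A h]
eeeeeAhhhhh ⇒ eeeeeeAhhhhhh   [A → e A h]
eeeeeeAhhhhhh ⇒ eeeeeeeAhhhhhhh   [A → e A h]
eeeeeeeAhhhhhhh ⇒ eeeeeeeeAhhhhhhhh   [A → e A h]
eeeeeeeeAhhhhhhhh ⇒ eeeeeeeeehhhhhhhhh   [A → e h]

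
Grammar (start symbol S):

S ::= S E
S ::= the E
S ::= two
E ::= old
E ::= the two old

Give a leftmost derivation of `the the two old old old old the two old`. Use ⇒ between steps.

S ⇒ S E ⇒ S E E ⇒ S E E E ⇒ S E E E E ⇒ the E E E E E ⇒ the the two old E E E E ⇒ the the two old old E E E ⇒ the the two old old old E E ⇒ the the two old old old old E ⇒ the the two old old old old the two old

S ⇒ S E   [S ::= S E]
S E ⇒ S E E   [S ::= S E]
S E E ⇒ S E E E   [S ::= S E]
S E E E ⇒ S E E E E   [S ::= S E]
S E E E E ⇒ the E E E E E   [S ::= the E]
the E E E E E ⇒ the the two old E E E E   [E ::= the two old]
the the two old E E E E ⇒ the the two old old E E E   [E ::= old]
the the two old old E E E ⇒ the the two old old old E E   [E ::= old]
the the two old old old E E ⇒ the the two old old old old E   [E ::= old]
the the two old old old old E ⇒ the the two old old old old the two old   [E ::= the two old]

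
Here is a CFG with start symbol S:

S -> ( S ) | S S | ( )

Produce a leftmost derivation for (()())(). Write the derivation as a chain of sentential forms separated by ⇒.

S ⇒ SS ⇒ (S)S ⇒ (SS)S ⇒ (()S)S ⇒ (()())S ⇒ (()())()

S ⇒ SS   [S -> S S]
SS ⇒ (S)S   [S -> ( S )]
(S)S ⇒ (SS)S   [S -> S S]
(SS)S ⇒ (()S)S   [S -> ( )]
(()S)S ⇒ (()())S   [S -> ( )]
(()())S ⇒ (()())()   [S -> ( )]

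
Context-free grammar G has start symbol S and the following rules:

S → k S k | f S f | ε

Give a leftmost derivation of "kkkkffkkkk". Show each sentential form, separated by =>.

S=>kSk=>kkSkk=>kkkSkkk=>kkkkSkkkk=>kkkkfSfkkkk=>kkkkffkkkk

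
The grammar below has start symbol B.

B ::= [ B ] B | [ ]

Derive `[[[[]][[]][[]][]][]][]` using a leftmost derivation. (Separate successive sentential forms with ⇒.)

B ⇒ [B]B   [B ::= [ B ] B]
[B]B ⇒ [[B]B]B   [B ::= [ B ] B]
[[B]B]B ⇒ [[[B]B]B]B   [B ::= [ B ] B]
[[[B]B]B]B ⇒ [[[[]]B]B]B   [B ::= [ ]]
[[[[]]B]B]B ⇒ [[[[]][B]B]B]B   [B ::= [ B ] B]
[[[[]][B]B]B]B ⇒ [[[[]][[]]B]B]B   [B ::= [ ]]
[[[[]][[]]B]B]B ⇒ [[[[]][[]][B]B]B]B   [B ::= [ B ] B]
[[[[]][[]][B]B]B]B ⇒ [[[[]][[]][[]]B]B]B   [B ::= [ ]]
[[[[]][[]][[]]B]B]B ⇒ [[[[]][[]][[]][]]B]B   [B ::= [ ]]
[[[[]][[]][[]][]]B]B ⇒ [[[[]][[]][[]][]][]]B   [B ::= [ ]]
[[[[]][[]][[]][]][]]B ⇒ [[[[]][[]][[]][]][]][]   [B ::= [ ]]

B ⇒ [B]B ⇒ [[B]B]B ⇒ [[[B]B]B]B ⇒ [[[[]]B]B]B ⇒ [[[[]][B]B]B]B ⇒ [[[[]][[]]B]B]B ⇒ [[[[]][[]][B]B]B]B ⇒ [[[[]][[]][[]]B]B]B ⇒ [[[[]][[]][[]][]]B]B ⇒ [[[[]][[]][[]][]][]]B ⇒ [[[[]][[]][[]][]][]][]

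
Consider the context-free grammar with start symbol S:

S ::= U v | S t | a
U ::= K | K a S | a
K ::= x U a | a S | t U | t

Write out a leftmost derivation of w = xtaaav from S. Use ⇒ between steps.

S⇒Uv⇒Kv⇒xUav⇒xKaSav⇒xtaSav⇒xtaaav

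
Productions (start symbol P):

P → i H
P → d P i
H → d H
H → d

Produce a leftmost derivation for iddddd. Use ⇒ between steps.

P ⇒ iH ⇒ idH ⇒ iddH ⇒ idddH ⇒ iddddH ⇒ iddddd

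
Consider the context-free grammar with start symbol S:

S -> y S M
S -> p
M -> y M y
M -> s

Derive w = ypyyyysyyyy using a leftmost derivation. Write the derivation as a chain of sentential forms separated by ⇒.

S⇒ySM⇒ypM⇒ypyMy⇒ypyyMyy⇒ypyyyMyyy⇒ypyyyyMyyyy⇒ypyyyysyyyy

S ⇒ ySM   [S -> y S M]
ySM ⇒ ypM   [S -> p]
ypM ⇒ ypyMy   [M -> y M y]
ypyMy ⇒ ypyyMyy   [M -> y M y]
ypyyMyy ⇒ ypyyyMyyy   [M -> y M y]
ypyyyMyyy ⇒ ypyyyyMyyyy   [M -> y M y]
ypyyyyMyyyy ⇒ ypyyyysyyyy   [M -> s]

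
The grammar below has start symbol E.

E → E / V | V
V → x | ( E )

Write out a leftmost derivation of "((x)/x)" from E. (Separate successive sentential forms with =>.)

E => V => (E) => (E/V) => (V/V) => ((E)/V) => ((V)/V) => ((x)/V) => ((x)/x)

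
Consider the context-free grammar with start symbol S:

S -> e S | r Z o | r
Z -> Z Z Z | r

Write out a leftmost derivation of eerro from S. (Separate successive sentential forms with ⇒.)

S⇒eS⇒eeS⇒eerZo⇒eerro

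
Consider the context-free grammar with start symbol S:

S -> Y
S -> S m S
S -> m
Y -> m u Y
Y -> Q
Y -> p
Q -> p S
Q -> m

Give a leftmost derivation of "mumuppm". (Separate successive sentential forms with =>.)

S => Y => muY => mumuY => mumuQ => mumupS => mumupY => mumupQ => mumuppS => mumuppm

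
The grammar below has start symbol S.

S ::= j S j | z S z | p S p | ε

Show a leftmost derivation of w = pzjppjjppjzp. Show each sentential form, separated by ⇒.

S ⇒ pSp ⇒ pzSzp ⇒ pzjSjzp ⇒ pzjpSpjzp ⇒ pzjppSppjzp ⇒ pzjppjSjppjzp ⇒ pzjppjjppjzp

S ⇒ pSp   [S ::= p S p]
pSp ⇒ pzSzp   [S ::= z S z]
pzSzp ⇒ pzjSjzp   [S ::= j S j]
pzjSjzp ⇒ pzjpSpjzp   [S ::= p S p]
pzjpSpjzp ⇒ pzjppSppjzp   [S ::= p S p]
pzjppSppjzp ⇒ pzjppjSjppjzp   [S ::= j S j]
pzjppjSjppjzp ⇒ pzjppjjppjzp   [S ::= ε]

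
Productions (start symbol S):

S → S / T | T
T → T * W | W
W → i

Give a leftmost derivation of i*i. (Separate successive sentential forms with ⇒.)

S ⇒ T ⇒ T*W ⇒ W*W ⇒ i*W ⇒ i*i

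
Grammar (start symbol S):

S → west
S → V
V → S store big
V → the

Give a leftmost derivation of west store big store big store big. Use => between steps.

S => V => S store big => V store big => S store big store big => V store big store big => S store big store big store big => west store big store big store big

S => V   [S → V]
V => S store big   [V → S store big]
S store big => V store big   [S → V]
V store big => S store big store big   [V → S store big]
S store big store big => V store big store big   [S → V]
V store big store big => S store big store big store big   [V → S store big]
S store big store big store big => west store big store big store big   [S → west]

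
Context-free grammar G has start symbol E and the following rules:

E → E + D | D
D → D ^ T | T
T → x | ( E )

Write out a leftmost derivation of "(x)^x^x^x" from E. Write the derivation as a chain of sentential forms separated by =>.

E => D => D^T => D^T^T => D^T^T^T => T^T^T^T => (E)^T^T^T => (D)^T^T^T => (T)^T^T^T => (x)^T^T^T => (x)^x^T^T => (x)^x^x^T => (x)^x^x^x

E => D   [E → D]
D => D^T   [D → D ^ T]
D^T => D^T^T   [D → D ^ T]
D^T^T => D^T^T^T   [D → D ^ T]
D^T^T^T => T^T^T^T   [D → T]
T^T^T^T => (E)^T^T^T   [T → ( E )]
(E)^T^T^T => (D)^T^T^T   [E → D]
(D)^T^T^T => (T)^T^T^T   [D → T]
(T)^T^T^T => (x)^T^T^T   [T → x]
(x)^T^T^T => (x)^x^T^T   [T → x]
(x)^x^T^T => (x)^x^x^T   [T → x]
(x)^x^x^T => (x)^x^x^x   [T → x]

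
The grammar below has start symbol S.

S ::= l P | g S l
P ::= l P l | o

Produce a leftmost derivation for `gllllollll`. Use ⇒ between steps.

S ⇒ gSl ⇒ glPl ⇒ gllPll ⇒ glllPlll ⇒ gllllPllll ⇒ gllllollll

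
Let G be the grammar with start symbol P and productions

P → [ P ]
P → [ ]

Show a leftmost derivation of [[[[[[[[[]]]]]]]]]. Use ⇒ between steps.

P ⇒ [P]   [P → [ P ]]
[P] ⇒ [[P]]   [P → [ P ]]
[[P]] ⇒ [[[P]]]   [P → [ P ]]
[[[P]]] ⇒ [[[[P]]]]   [P → [ P ]]
[[[[P]]]] ⇒ [[[[[P]]]]]   [P → [ P ]]
[[[[[P]]]]] ⇒ [[[[[[P]]]]]]   [P → [ P ]]
[[[[[[P]]]]]] ⇒ [[[[[[[P]]]]]]]   [P → [ P ]]
[[[[[[[P]]]]]]] ⇒ [[[[[[[[P]]]]]]]]   [P → [ P ]]
[[[[[[[[P]]]]]]]] ⇒ [[[[[[[[[]]]]]]]]]   [P → [ ]]

P ⇒ [P] ⇒ [[P]] ⇒ [[[P]]] ⇒ [[[[P]]]] ⇒ [[[[[P]]]]] ⇒ [[[[[[P]]]]]] ⇒ [[[[[[[P]]]]]]] ⇒ [[[[[[[[P]]]]]]]] ⇒ [[[[[[[[[]]]]]]]]]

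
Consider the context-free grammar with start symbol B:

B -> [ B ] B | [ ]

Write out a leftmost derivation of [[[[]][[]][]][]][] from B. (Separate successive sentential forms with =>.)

B=>[B]B=>[[B]B]B=>[[[B]B]B]B=>[[[[]]B]B]B=>[[[[]][B]B]B]B=>[[[[]][[]]B]B]B=>[[[[]][[]][]]B]B=>[[[[]][[]][]][]]B=>[[[[]][[]][]][]][]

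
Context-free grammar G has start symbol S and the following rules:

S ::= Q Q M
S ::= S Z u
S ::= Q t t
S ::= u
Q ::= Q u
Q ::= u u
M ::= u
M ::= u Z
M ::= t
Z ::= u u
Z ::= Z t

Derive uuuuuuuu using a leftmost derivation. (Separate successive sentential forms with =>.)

S => QQM => QuQM => uuuQM => uuuQuM => uuuQuuM => uuuuuuuM => uuuuuuuu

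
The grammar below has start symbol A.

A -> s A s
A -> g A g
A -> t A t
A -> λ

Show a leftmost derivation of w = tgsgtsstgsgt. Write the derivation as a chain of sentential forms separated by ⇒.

A ⇒ tAt   [A -> t A t]
tAt ⇒ tgAgt   [A -> g A g]
tgAgt ⇒ tgsAsgt   [A -> s A s]
tgsAsgt ⇒ tgsgAgsgt   [A -> g A g]
tgsgAgsgt ⇒ tgsgtAtgsgt   [A -> t A t]
tgsgtAtgsgt ⇒ tgsgtsAstgsgt   [A -> s A s]
tgsgtsAstgsgt ⇒ tgsgtsstgsgt   [A -> λ]

A ⇒ tAt ⇒ tgAgt ⇒ tgsAsgt ⇒ tgsgAgsgt ⇒ tgsgtAtgsgt ⇒ tgsgtsAstgsgt ⇒ tgsgtsstgsgt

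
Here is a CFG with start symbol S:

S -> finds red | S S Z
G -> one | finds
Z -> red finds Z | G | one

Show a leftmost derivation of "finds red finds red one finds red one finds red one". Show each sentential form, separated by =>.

S => S S Z => S S Z S Z => S S Z S Z S Z => finds red S Z S Z S Z => finds red finds red Z S Z S Z => finds red finds red one S Z S Z => finds red finds red one finds red Z S Z => finds red finds red one finds red one S Z => finds red finds red one finds red one finds red Z => finds red finds red one finds red one finds red one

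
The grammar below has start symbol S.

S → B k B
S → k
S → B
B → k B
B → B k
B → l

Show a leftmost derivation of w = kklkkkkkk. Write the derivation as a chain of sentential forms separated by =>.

S => B => Bk => Bkk => Bkkk => kBkkk => kkBkkk => kkBkkkk => kkBkkkkk => kkBkkkkkk => kklkkkkkk

S => B   [S → B]
B => Bk   [B → B k]
Bk => Bkk   [B → B k]
Bkk => Bkkk   [B → B k]
Bkkk => kBkkk   [B → k B]
kBkkk => kkBkkk   [B → k B]
kkBkkk => kkBkkkk   [B → B k]
kkBkkkk => kkBkkkkk   [B → B k]
kkBkkkkk => kkBkkkkkk   [B → B k]
kkBkkkkkk => kklkkkkkk   [B → l]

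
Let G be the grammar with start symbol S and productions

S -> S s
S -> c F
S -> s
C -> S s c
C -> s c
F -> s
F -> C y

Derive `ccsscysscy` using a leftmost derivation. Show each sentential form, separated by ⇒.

S⇒cF⇒cCy⇒cSscy⇒cSsscy⇒ccFsscy⇒ccCysscy⇒ccSscysscy⇒ccsscysscy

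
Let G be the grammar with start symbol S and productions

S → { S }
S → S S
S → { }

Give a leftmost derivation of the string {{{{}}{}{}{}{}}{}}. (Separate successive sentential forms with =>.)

S => {S}   [S → { S }]
{S} => {SS}   [S → S S]
{SS} => {{S}S}   [S → { S }]
{{S}S} => {{SS}S}   [S → S S]
{{SS}S} => {{SSS}S}   [S → S S]
{{SSS}S} => {{{S}SS}S}   [S → { S }]
{{{S}SS}S} => {{{{}}SS}S}   [S → { }]
{{{{}}SS}S} => {{{{}}SSS}S}   [S → S S]
{{{{}}SSS}S} => {{{{}}SSSS}S}   [S → S S]
{{{{}}SSSS}S} => {{{{}}{}SSS}S}   [S → { }]
{{{{}}{}SSS}S} => {{{{}}{}{}SS}S}   [S → { }]
{{{{}}{}{}SS}S} => {{{{}}{}{}{}S}S}   [S → { }]
{{{{}}{}{}{}S}S} => {{{{}}{}{}{}{}}S}   [S → { }]
{{{{}}{}{}{}{}}S} => {{{{}}{}{}{}{}}{}}   [S → { }]

S => {S} => {SS} => {{S}S} => {{SS}S} => {{SSS}S} => {{{S}SS}S} => {{{{}}SS}S} => {{{{}}SSS}S} => {{{{}}SSSS}S} => {{{{}}{}SSS}S} => {{{{}}{}{}SS}S} => {{{{}}{}{}{}S}S} => {{{{}}{}{}{}{}}S} => {{{{}}{}{}{}{}}{}}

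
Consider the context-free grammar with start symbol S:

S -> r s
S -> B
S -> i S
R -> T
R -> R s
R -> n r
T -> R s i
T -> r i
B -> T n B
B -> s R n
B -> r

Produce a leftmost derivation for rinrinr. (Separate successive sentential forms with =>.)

S => B   [S -> B]
B => TnB   [B -> T n B]
TnB => rinB   [T -> r i]
rinB => rinTnB   [B -> T n B]
rinTnB => rinrinB   [T -> r i]
rinrinB => rinrinr   [B -> r]

S=>B=>TnB=>rinB=>rinTnB=>rinrinB=>rinrinr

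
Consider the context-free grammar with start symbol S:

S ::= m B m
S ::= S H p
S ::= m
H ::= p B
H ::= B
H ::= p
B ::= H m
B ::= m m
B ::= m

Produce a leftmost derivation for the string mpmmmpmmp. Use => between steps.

S=>SHp=>mBmHp=>mHmmHp=>mpBmmHp=>mpmmmHp=>mpmmmBp=>mpmmmHmp=>mpmmmpBmp=>mpmmmpmmp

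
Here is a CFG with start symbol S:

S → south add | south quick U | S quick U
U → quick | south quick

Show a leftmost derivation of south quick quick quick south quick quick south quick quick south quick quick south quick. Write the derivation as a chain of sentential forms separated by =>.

S => S quick U => S quick U quick U => S quick U quick U quick U => S quick U quick U quick U quick U => south quick U quick U quick U quick U quick U => south quick quick quick U quick U quick U quick U => south quick quick quick south quick quick U quick U quick U => south quick quick quick south quick quick south quick quick U quick U => south quick quick quick south quick quick south quick quick south quick quick U => south quick quick quick south quick quick south quick quick south quick quick south quick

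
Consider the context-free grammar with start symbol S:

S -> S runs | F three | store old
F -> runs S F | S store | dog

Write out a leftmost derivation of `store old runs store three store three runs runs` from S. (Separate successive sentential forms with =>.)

S => S runs => S runs runs => F three runs runs => S store three runs runs => F three store three runs runs => S store three store three runs runs => S runs store three store three runs runs => store old runs store three store three runs runs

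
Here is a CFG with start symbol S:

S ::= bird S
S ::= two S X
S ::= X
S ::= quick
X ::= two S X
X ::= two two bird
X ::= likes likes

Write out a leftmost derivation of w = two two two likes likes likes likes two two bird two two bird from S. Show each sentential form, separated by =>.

S => two S X => two X X => two two S X X => two two X X X => two two two S X X X => two two two X X X X => two two two likes likes X X X => two two two likes likes likes likes X X => two two two likes likes likes likes two two bird X => two two two likes likes likes likes two two bird two two bird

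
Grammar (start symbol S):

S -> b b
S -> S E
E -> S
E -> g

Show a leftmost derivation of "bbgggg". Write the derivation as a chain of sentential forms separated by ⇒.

S⇒SE⇒SEE⇒SEEE⇒SEEEE⇒bbEEEE⇒bbgEEE⇒bbggEE⇒bbgggE⇒bbgggg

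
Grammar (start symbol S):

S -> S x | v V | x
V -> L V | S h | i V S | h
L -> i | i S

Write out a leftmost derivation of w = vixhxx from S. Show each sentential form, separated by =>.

S => Sx => Sxx => vVxx => vLVxx => viSVxx => vixVxx => vixhxx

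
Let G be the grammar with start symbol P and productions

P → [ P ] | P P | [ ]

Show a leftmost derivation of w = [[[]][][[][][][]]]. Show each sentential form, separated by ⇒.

P ⇒ [P] ⇒ [PP] ⇒ [[P]P] ⇒ [[[]]P] ⇒ [[[]]PP] ⇒ [[[]][]P] ⇒ [[[]][][P]] ⇒ [[[]][][PP]] ⇒ [[[]][][PPP]] ⇒ [[[]][][[]PP]] ⇒ [[[]][][[]PPP]] ⇒ [[[]][][[][]PP]] ⇒ [[[]][][[][][]P]] ⇒ [[[]][][[][][][]]]

P ⇒ [P]   [P → [ P ]]
[P] ⇒ [PP]   [P → P P]
[PP] ⇒ [[P]P]   [P → [ P ]]
[[P]P] ⇒ [[[]]P]   [P → [ ]]
[[[]]P] ⇒ [[[]]PP]   [P → P P]
[[[]]PP] ⇒ [[[]][]P]   [P → [ ]]
[[[]][]P] ⇒ [[[]][][P]]   [P → [ P ]]
[[[]][][P]] ⇒ [[[]][][PP]]   [P → P P]
[[[]][][PP]] ⇒ [[[]][][PPP]]   [P → P P]
[[[]][][PPP]] ⇒ [[[]][][[]PP]]   [P → [ ]]
[[[]][][[]PP]] ⇒ [[[]][][[]PPP]]   [P → P P]
[[[]][][[]PPP]] ⇒ [[[]][][[][]PP]]   [P → [ ]]
[[[]][][[][]PP]] ⇒ [[[]][][[][][]P]]   [P → [ ]]
[[[]][][[][][]P]] ⇒ [[[]][][[][][][]]]   [P → [ ]]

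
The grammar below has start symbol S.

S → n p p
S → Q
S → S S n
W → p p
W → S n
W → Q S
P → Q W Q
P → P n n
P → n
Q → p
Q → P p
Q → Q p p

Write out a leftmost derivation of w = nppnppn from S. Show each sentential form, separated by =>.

S => SSn => nppSn => nppnppn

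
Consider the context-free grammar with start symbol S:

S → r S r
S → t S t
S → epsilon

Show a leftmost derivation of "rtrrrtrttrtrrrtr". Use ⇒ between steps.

S ⇒ rSr ⇒ rtStr ⇒ rtrSrtr ⇒ rtrrSrrtr ⇒ rtrrrSrrrtr ⇒ rtrrrtStrrrtr ⇒ rtrrrtrSrtrrrtr ⇒ rtrrrtrtStrtrrrtr ⇒ rtrrrtrttrtrrrtr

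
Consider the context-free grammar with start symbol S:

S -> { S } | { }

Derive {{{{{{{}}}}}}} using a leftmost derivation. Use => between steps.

S => {S}   [S -> { S }]
{S} => {{S}}   [S -> { S }]
{{S}} => {{{S}}}   [S -> { S }]
{{{S}}} => {{{{S}}}}   [S -> { S }]
{{{{S}}}} => {{{{{S}}}}}   [S -> { S }]
{{{{{S}}}}} => {{{{{{S}}}}}}   [S -> { S }]
{{{{{{S}}}}}} => {{{{{{{}}}}}}}   [S -> { }]

S => {S} => {{S}} => {{{S}}} => {{{{S}}}} => {{{{{S}}}}} => {{{{{{S}}}}}} => {{{{{{{}}}}}}}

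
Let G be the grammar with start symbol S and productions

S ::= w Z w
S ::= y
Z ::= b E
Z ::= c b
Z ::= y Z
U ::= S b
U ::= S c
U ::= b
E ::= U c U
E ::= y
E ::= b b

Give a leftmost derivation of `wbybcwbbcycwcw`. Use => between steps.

S => wZw => wbEw => wbUcUw => wbSbcUw => wbybcUw => wbybcScw => wbybcwZwcw => wbybcwbEwcw => wbybcwbUcUwcw => wbybcwbbcUwcw => wbybcwbbcScwcw => wbybcwbbcycwcw

S => wZw   [S ::= w Z w]
wZw => wbEw   [Z ::= b E]
wbEw => wbUcUw   [E ::= U c U]
wbUcUw => wbSbcUw   [U ::= S b]
wbSbcUw => wbybcUw   [S ::= y]
wbybcUw => wbybcScw   [U ::= S c]
wbybcScw => wbybcwZwcw   [S ::= w Z w]
wbybcwZwcw => wbybcwbEwcw   [Z ::= b E]
wbybcwbEwcw => wbybcwbUcUwcw   [E ::= U c U]
wbybcwbUcUwcw => wbybcwbbcUwcw   [U ::= b]
wbybcwbbcUwcw => wbybcwbbcScwcw   [U ::= S c]
wbybcwbbcScwcw => wbybcwbbcycwcw   [S ::= y]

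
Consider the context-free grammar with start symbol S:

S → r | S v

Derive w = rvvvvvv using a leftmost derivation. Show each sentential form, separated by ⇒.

S ⇒ Sv ⇒ Svv ⇒ Svvv ⇒ Svvvv ⇒ Svvvvv ⇒ Svvvvvv ⇒ rvvvvvv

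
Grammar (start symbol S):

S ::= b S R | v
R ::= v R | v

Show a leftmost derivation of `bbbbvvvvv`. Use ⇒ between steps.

S ⇒ bSR ⇒ bbSRR ⇒ bbbSRRR ⇒ bbbbSRRRR ⇒ bbbbvRRRR ⇒ bbbbvvRRR ⇒ bbbbvvvRR ⇒ bbbbvvvvR ⇒ bbbbvvvvv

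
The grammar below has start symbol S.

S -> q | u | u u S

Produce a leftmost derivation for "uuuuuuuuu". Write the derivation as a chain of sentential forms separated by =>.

S => uuS   [S -> u u S]
uuS => uuuuS   [S -> u u S]
uuuuS => uuuuuuS   [S -> u u S]
uuuuuuS => uuuuuuuuS   [S -> u u S]
uuuuuuuuS => uuuuuuuuu   [S -> u]

S => uuS => uuuuS => uuuuuuS => uuuuuuuuS => uuuuuuuuu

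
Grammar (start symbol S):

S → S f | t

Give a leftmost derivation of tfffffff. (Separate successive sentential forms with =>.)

S=>Sf=>Sff=>Sfff=>Sffff=>Sfffff=>Sffffff=>Sfffffff=>tfffffff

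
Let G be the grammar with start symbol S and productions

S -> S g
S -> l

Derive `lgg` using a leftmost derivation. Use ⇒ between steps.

S ⇒ Sg ⇒ Sgg ⇒ lgg

S ⇒ Sg   [S -> S g]
Sg ⇒ Sgg   [S -> S g]
Sgg ⇒ lgg   [S -> l]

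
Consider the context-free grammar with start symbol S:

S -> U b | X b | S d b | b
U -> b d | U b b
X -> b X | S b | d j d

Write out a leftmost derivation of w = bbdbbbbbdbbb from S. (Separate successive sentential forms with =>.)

S => Xb   [S -> X b]
Xb => bXb   [X -> b X]
bXb => bSbb   [X -> S b]
bSbb => bSdbbb   [S -> S d b]
bSdbbb => bUbdbbb   [S -> U b]
bUbdbbb => bUbbbdbbb   [U -> U b b]
bUbbbdbbb => bUbbbbbdbbb   [U -> U b b]
bUbbbbbdbbb => bbdbbbbbdbbb   [U -> b d]

S=>Xb=>bXb=>bSbb=>bSdbbb=>bUbdbbb=>bUbbbdbbb=>bUbbbbbdbbb=>bbdbbbbbdbbb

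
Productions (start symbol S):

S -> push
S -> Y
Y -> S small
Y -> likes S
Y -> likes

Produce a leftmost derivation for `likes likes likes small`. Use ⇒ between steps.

S ⇒ Y ⇒ S small ⇒ Y small ⇒ likes S small ⇒ likes Y small ⇒ likes likes S small ⇒ likes likes Y small ⇒ likes likes likes small

S ⇒ Y   [S -> Y]
Y ⇒ S small   [Y -> S small]
S small ⇒ Y small   [S -> Y]
Y small ⇒ likes S small   [Y -> likes S]
likes S small ⇒ likes Y small   [S -> Y]
likes Y small ⇒ likes likes S small   [Y -> likes S]
likes likes S small ⇒ likes likes Y small   [S -> Y]
likes likes Y small ⇒ likes likes likes small   [Y -> likes]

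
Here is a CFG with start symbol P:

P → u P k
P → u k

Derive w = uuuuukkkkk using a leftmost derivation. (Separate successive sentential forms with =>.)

P => uPk => uuPkk => uuuPkkk => uuuuPkkkk => uuuuukkkkk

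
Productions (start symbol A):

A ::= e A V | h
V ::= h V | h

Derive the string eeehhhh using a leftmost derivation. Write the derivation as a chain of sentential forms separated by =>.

A => eAV => eeAVV => eeeAVVV => eeehVVV => eeehhVV => eeehhhV => eeehhhh

A => eAV   [A ::= e A V]
eAV => eeAVV   [A ::= e A V]
eeAVV => eeeAVVV   [A ::= e A V]
eeeAVVV => eeehVVV   [A ::= h]
eeehVVV => eeehhVV   [V ::= h]
eeehhVV => eeehhhV   [V ::= h]
eeehhhV => eeehhhh   [V ::= h]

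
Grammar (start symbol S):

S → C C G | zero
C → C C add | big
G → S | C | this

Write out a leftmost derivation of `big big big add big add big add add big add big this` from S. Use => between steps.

S => C C G   [S → C C G]
C C G => C C add C G   [C → C C add]
C C add C G => C C add C add C G   [C → C C add]
C C add C add C G => big C add C add C G   [C → big]
big C add C add C G => big C C add add C add C G   [C → C C add]
big C C add add C add C G => big C C add C add add C add C G   [C → C C add]
big C C add C add add C add C G => big C C add C add C add add C add C G   [C → C C add]
big C C add C add C add add C add C G => big big C add C add C add add C add C G   [C → big]
big big C add C add C add add C add C G => big big big add C add C add add C add C G   [C → big]
big big big add C add C add add C add C G => big big big add big add C add add C add C G   [C → big]
big big big add big add C add add C add C G => big big big add big add big add add C add C G   [C → big]
big big big add big add big add add C add C G => big big big add big add big add add big add C G   [C → big]
big big big add big add big add add big add C G => big big big add big add big add add big add big G   [C → big]
big big big add big add big add add big add big G => big big big add big add big add add big add big this   [G → this]

S => C C G => C C add C G => C C add C add C G => big C add C add C G => big C C add add C add C G => big C C add C add add C add C G => big C C add C add C add add C add C G => big big C add C add C add add C add C G => big big big add C add C add add C add C G => big big big add big add C add add C add C G => big big big add big add big add add C add C G => big big big add big add big add add big add C G => big big big add big add big add add big add big G => big big big add big add big add add big add big this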